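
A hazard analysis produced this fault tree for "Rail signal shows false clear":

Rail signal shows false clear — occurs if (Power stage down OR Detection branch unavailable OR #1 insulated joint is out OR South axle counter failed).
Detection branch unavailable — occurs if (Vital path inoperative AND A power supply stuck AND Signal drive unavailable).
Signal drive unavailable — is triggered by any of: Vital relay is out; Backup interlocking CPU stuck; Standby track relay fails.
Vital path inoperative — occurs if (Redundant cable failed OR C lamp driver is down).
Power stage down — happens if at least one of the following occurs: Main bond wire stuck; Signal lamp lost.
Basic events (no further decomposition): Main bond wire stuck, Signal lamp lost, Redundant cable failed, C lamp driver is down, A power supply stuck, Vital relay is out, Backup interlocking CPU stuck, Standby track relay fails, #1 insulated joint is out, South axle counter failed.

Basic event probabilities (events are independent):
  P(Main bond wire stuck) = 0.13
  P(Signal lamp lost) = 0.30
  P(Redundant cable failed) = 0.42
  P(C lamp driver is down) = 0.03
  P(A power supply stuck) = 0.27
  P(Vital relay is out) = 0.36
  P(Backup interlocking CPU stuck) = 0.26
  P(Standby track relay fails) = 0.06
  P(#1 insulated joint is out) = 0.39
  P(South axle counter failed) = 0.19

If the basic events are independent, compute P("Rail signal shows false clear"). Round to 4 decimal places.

0.7188

P(Power stage down) [OR] = 1 − (1−0.13) × (1−0.30) = 0.391000
P(Vital path inoperative) [OR] = 1 − (1−0.42) × (1−0.03) = 0.437400
P(Signal drive unavailable) [OR] = 1 − (1−0.36) × (1−0.26) × (1−0.06) = 0.554816
P(Detection branch unavailable) [AND] = 0.437400 × 0.27 × 0.554816 = 0.065523
P(Rail signal shows false clear) [OR] = 1 − (1−0.391000) × (1−0.065523) × (1−0.39) × (1−0.19) = 0.718809
Rounded to 4 decimal places: P(Rail signal shows false clear) ≈ 0.7188.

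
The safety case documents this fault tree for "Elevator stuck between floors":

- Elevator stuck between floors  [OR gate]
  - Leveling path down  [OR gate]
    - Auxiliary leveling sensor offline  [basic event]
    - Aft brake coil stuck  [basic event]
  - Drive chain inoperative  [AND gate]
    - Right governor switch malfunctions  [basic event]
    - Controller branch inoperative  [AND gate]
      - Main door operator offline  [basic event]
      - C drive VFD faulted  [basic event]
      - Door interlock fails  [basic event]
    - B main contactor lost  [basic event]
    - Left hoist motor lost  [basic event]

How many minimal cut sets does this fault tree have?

3

Leveling path down [OR]: union of children's cut sets → 2 cut set(s).
Controller branch inoperative [AND]: one cut set from each child combined → 1 × 1 × 1 = 1 cut set(s).
Drive chain inoperative [AND]: one cut set from each child combined → 1 × 1 × 1 × 1 = 1 cut set(s).
Elevator stuck between floors [OR]: union of children's cut sets → 3 cut set(s).
Minimal cut sets: {Auxiliary leveling sensor offline}; {Aft brake coil stuck}; {B main contactor lost, C drive VFD faulted, Door interlock fails, Left hoist motor lost, Main door operator offline, Right governor switch malfunctions}.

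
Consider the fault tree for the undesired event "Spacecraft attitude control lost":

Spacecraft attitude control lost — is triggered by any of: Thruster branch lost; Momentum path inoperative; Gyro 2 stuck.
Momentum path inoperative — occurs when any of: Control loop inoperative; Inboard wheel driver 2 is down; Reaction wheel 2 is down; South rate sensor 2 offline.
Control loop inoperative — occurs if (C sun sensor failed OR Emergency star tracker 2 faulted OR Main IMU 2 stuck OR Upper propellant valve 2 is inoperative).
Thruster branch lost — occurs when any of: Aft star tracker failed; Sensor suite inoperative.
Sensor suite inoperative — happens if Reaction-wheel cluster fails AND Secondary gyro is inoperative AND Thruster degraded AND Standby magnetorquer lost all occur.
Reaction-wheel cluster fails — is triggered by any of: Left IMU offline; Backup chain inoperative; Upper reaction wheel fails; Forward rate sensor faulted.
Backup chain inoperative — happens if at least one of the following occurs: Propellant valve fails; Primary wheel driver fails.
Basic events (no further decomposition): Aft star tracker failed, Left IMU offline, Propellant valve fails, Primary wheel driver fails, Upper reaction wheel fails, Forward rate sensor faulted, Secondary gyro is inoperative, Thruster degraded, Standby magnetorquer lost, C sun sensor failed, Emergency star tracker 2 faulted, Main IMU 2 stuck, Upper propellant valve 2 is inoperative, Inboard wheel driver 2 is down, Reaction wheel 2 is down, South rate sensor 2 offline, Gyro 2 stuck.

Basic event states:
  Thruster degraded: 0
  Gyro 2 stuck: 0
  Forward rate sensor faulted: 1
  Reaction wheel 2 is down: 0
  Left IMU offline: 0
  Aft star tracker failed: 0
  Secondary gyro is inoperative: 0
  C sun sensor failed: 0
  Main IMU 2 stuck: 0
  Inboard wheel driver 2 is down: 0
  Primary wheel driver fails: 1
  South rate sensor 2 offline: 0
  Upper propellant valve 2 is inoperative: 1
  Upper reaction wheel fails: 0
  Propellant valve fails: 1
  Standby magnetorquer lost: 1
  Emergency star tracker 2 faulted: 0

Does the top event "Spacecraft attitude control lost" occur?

Yes

Backup chain inoperative [OR]: Propellant valve fails=occurs, Primary wheel driver fails=occurs → at least one input occurs → occurs.
Reaction-wheel cluster fails [OR]: Left IMU offline=not, Backup chain inoperative=occurs, Upper reaction wheel fails=not, Forward rate sensor faulted=occurs → at least one input occurs → occurs.
Sensor suite inoperative [AND]: Reaction-wheel cluster fails=occurs, Secondary gyro is inoperative=not, Thruster degraded=not, Standby magnetorquer lost=occurs → not all inputs occur → does not occur.
Thruster branch lost [OR]: Aft star tracker failed=not, Sensor suite inoperative=not → no input occurs → does not occur.
Control loop inoperative [OR]: C sun sensor failed=not, Emergency star tracker 2 faulted=not, Main IMU 2 stuck=not, Upper propellant valve 2 is inoperative=occurs → at least one input occurs → occurs.
Momentum path inoperative [OR]: Control loop inoperative=occurs, Inboard wheel driver 2 is down=not, Reaction wheel 2 is down=not, South rate sensor 2 offline=not → at least one input occurs → occurs.
Spacecraft attitude control lost [OR]: Thruster branch lost=not, Momentum path inoperative=occurs, Gyro 2 stuck=not → at least one input occurs → occurs.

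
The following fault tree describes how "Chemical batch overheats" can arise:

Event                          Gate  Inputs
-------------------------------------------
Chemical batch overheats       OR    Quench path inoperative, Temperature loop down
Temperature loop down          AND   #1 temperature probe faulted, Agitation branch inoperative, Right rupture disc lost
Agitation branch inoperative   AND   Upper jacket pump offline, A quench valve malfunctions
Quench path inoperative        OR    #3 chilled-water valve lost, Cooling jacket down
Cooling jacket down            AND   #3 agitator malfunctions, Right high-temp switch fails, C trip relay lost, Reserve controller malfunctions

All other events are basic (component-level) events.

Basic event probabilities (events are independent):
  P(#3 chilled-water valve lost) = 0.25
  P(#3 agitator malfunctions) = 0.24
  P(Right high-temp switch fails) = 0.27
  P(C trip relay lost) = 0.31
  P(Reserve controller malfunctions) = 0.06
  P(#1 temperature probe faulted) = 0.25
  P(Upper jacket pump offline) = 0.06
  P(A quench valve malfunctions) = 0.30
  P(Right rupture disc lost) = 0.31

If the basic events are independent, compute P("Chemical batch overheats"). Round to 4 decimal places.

P(Cooling jacket down) [AND] = 0.24 × 0.27 × 0.31 × 0.06 = 0.001205
P(Quench path inoperative) [OR] = 1 − (1−0.25) × (1−0.001205) = 0.250904
P(Agitation branch inoperative) [AND] = 0.06 × 0.30 = 0.018000
P(Temperature loop down) [AND] = 0.25 × 0.018000 × 0.31 = 0.001395
P(Chemical batch overheats) [OR] = 1 − (1−0.250904) × (1−0.001395) = 0.251949
Rounded to 4 decimal places: P(Chemical batch overheats) ≈ 0.2519.

0.2519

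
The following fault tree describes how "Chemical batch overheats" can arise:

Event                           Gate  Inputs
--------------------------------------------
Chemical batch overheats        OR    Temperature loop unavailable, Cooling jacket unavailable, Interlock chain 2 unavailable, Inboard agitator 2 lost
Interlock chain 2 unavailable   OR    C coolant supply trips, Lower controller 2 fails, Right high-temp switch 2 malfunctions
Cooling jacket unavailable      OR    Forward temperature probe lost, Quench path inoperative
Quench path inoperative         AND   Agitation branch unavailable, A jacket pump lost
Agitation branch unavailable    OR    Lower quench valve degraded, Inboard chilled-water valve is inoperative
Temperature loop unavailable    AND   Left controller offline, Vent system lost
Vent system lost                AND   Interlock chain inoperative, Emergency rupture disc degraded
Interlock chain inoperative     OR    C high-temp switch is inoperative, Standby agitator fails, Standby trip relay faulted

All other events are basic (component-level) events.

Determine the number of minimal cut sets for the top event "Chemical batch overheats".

Interlock chain inoperative [OR]: union of children's cut sets → 3 cut set(s).
Vent system lost [AND]: one cut set from each child combined → 3 × 1 = 3 cut set(s).
Temperature loop unavailable [AND]: one cut set from each child combined → 1 × 3 = 3 cut set(s).
Agitation branch unavailable [OR]: union of children's cut sets → 2 cut set(s).
Quench path inoperative [AND]: one cut set from each child combined → 2 × 1 = 2 cut set(s).
Cooling jacket unavailable [OR]: union of children's cut sets → 3 cut set(s).
Interlock chain 2 unavailable [OR]: union of children's cut sets → 3 cut set(s).
Chemical batch overheats [OR]: union of children's cut sets → 10 cut set(s).
Minimal cut sets: {C high-temp switch is inoperative, Emergency rupture disc degraded, Left controller offline}; {Emergency rupture disc degraded, Left controller offline, Standby agitator fails}; {Emergency rupture disc degraded, Left controller offline, Standby trip relay faulted}; {Forward temperature probe lost}; {A jacket pump lost, Lower quench valve degraded}; {A jacket pump lost, Inboard chilled-water valve is inoperative}; {C coolant supply trips}; {Lower controller 2 fails}; {Right high-temp switch 2 malfunctions}; {Inboard agitator 2 lost}.

10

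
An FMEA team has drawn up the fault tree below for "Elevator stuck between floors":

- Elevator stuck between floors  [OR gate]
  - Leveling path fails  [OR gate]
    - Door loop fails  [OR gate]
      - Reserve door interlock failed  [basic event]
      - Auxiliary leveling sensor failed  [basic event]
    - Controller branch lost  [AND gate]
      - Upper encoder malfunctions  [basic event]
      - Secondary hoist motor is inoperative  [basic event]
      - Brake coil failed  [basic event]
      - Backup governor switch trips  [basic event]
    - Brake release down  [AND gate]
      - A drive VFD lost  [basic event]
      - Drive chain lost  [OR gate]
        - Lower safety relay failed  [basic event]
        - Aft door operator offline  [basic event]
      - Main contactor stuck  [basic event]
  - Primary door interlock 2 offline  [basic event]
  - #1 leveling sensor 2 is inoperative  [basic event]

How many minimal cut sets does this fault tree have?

Door loop fails [OR]: union of children's cut sets → 2 cut set(s).
Controller branch lost [AND]: one cut set from each child combined → 1 × 1 × 1 × 1 = 1 cut set(s).
Drive chain lost [OR]: union of children's cut sets → 2 cut set(s).
Brake release down [AND]: one cut set from each child combined → 1 × 2 × 1 = 2 cut set(s).
Leveling path fails [OR]: union of children's cut sets → 5 cut set(s).
Elevator stuck between floors [OR]: union of children's cut sets → 7 cut set(s).
Minimal cut sets: {Reserve door interlock failed}; {Auxiliary leveling sensor failed}; {Backup governor switch trips, Brake coil failed, Secondary hoist motor is inoperative, Upper encoder malfunctions}; {A drive VFD lost, Lower safety relay failed, Main contactor stuck}; {A drive VFD lost, Aft door operator offline, Main contactor stuck}; {Primary door interlock 2 offline}; {#1 leveling sensor 2 is inoperative}.

7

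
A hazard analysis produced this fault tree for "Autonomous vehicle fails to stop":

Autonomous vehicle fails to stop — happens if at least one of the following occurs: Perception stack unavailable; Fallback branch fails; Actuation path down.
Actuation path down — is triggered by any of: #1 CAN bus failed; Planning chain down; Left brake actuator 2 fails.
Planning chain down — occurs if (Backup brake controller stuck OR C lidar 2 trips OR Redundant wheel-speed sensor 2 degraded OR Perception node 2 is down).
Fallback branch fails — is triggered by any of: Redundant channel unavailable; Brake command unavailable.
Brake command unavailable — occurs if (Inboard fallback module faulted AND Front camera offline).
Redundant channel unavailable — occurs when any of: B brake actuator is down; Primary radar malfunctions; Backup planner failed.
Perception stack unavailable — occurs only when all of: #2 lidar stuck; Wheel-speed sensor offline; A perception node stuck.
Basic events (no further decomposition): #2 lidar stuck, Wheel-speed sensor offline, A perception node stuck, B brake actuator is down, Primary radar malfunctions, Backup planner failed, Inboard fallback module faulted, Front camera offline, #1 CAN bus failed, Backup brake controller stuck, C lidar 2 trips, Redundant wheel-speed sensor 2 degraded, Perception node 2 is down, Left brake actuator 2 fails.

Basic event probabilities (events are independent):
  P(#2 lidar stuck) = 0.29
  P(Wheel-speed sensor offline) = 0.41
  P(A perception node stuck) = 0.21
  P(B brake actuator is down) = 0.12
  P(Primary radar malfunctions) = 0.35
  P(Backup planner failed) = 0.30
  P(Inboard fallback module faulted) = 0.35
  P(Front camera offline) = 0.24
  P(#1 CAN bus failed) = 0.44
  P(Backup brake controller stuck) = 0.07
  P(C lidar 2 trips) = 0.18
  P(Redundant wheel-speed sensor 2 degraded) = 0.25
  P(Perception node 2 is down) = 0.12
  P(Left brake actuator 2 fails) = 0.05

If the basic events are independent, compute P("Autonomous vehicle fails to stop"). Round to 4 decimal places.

0.9042

P(Perception stack unavailable) [AND] = 0.29 × 0.41 × 0.21 = 0.024969
P(Redundant channel unavailable) [OR] = 1 − (1−0.12) × (1−0.35) × (1−0.30) = 0.599600
P(Brake command unavailable) [AND] = 0.35 × 0.24 = 0.084000
P(Fallback branch fails) [OR] = 1 − (1−0.599600) × (1−0.084000) = 0.633234
P(Planning chain down) [OR] = 1 − (1−0.07) × (1−0.18) × (1−0.25) × (1−0.12) = 0.496684
P(Actuation path down) [OR] = 1 − (1−0.44) × (1−0.496684) × (1−0.05) = 0.732236
P(Autonomous vehicle fails to stop) [OR] = 1 − (1−0.024969) × (1−0.633234) × (1−0.732236) = 0.904245
Rounded to 4 decimal places: P(Autonomous vehicle fails to stop) ≈ 0.9042.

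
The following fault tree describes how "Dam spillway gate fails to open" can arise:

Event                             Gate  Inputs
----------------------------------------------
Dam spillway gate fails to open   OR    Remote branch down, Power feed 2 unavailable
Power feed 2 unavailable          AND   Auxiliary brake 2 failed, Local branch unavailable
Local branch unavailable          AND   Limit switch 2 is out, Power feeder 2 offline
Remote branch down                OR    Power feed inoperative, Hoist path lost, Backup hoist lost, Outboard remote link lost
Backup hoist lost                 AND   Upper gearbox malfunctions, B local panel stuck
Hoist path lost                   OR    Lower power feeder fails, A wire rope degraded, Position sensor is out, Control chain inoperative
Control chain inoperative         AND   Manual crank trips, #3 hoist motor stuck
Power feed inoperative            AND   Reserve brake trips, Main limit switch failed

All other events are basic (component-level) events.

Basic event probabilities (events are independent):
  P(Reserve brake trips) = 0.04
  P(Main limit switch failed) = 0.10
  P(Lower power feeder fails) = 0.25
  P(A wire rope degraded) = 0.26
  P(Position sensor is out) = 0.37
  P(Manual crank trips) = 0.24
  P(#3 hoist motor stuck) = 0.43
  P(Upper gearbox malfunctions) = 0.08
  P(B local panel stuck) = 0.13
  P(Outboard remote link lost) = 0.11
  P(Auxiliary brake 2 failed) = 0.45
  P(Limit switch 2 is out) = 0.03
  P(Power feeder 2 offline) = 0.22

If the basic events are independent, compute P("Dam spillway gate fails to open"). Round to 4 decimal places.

0.7258

P(Power feed inoperative) [AND] = 0.04 × 0.10 = 0.004000
P(Control chain inoperative) [AND] = 0.24 × 0.43 = 0.103200
P(Hoist path lost) [OR] = 1 − (1−0.25) × (1−0.26) × (1−0.37) × (1−0.103200) = 0.686434
P(Backup hoist lost) [AND] = 0.08 × 0.13 = 0.010400
P(Remote branch down) [OR] = 1 − (1−0.004000) × (1−0.686434) × (1−0.010400) × (1−0.11) = 0.724933
P(Local branch unavailable) [AND] = 0.03 × 0.22 = 0.006600
P(Power feed 2 unavailable) [AND] = 0.45 × 0.006600 = 0.002970
P(Dam spillway gate fails to open) [OR] = 1 − (1−0.724933) × (1−0.002970) = 0.725750
Rounded to 4 decimal places: P(Dam spillway gate fails to open) ≈ 0.7258.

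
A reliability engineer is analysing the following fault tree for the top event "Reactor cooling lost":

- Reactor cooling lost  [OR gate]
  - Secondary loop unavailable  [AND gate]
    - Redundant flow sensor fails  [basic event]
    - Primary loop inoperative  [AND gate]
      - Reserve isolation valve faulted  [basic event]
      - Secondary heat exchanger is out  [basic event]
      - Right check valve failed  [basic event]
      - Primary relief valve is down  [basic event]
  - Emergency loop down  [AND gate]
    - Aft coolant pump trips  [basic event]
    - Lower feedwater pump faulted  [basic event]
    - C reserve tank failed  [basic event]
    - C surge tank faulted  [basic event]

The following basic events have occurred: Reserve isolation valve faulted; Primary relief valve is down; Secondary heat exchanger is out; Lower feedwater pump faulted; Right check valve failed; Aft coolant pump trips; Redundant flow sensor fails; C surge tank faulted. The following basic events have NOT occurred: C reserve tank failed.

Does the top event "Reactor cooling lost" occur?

Primary loop inoperative [AND]: Reserve isolation valve faulted=occurs, Secondary heat exchanger is out=occurs, Right check valve failed=occurs, Primary relief valve is down=occurs → all inputs occur → occurs.
Secondary loop unavailable [AND]: Redundant flow sensor fails=occurs, Primary loop inoperative=occurs → all inputs occur → occurs.
Emergency loop down [AND]: Aft coolant pump trips=occurs, Lower feedwater pump faulted=occurs, C reserve tank failed=not, C surge tank faulted=occurs → not all inputs occur → does not occur.
Reactor cooling lost [OR]: Secondary loop unavailable=occurs, Emergency loop down=not → at least one input occurs → occurs.

Yes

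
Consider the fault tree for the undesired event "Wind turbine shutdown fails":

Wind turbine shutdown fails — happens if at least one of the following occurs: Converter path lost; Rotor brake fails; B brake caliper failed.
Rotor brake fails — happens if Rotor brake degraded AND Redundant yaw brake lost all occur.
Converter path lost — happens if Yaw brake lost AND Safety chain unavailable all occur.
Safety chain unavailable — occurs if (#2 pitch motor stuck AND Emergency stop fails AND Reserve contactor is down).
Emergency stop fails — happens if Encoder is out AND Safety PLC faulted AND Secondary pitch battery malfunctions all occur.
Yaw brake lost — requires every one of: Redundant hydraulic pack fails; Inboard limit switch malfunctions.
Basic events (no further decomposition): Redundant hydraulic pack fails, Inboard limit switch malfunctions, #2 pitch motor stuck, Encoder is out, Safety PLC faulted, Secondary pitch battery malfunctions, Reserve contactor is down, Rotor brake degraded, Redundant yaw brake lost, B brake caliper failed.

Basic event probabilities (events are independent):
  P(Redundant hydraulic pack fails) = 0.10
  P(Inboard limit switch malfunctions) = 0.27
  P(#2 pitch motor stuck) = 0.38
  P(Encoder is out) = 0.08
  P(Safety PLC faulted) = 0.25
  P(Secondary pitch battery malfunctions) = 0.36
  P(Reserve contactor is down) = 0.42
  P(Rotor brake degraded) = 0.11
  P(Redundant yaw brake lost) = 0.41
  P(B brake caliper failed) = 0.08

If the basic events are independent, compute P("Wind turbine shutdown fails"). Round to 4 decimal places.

P(Yaw brake lost) [AND] = 0.10 × 0.27 = 0.027000
P(Emergency stop fails) [AND] = 0.08 × 0.25 × 0.36 = 0.007200
P(Safety chain unavailable) [AND] = 0.38 × 0.007200 × 0.42 = 0.001149
P(Converter path lost) [AND] = 0.027000 × 0.001149 = 0.000031
P(Rotor brake fails) [AND] = 0.11 × 0.41 = 0.045100
P(Wind turbine shutdown fails) [OR] = 1 − (1−0.000031) × (1−0.045100) × (1−0.08) = 0.121519
Rounded to 4 decimal places: P(Wind turbine shutdown fails) ≈ 0.1215.

0.1215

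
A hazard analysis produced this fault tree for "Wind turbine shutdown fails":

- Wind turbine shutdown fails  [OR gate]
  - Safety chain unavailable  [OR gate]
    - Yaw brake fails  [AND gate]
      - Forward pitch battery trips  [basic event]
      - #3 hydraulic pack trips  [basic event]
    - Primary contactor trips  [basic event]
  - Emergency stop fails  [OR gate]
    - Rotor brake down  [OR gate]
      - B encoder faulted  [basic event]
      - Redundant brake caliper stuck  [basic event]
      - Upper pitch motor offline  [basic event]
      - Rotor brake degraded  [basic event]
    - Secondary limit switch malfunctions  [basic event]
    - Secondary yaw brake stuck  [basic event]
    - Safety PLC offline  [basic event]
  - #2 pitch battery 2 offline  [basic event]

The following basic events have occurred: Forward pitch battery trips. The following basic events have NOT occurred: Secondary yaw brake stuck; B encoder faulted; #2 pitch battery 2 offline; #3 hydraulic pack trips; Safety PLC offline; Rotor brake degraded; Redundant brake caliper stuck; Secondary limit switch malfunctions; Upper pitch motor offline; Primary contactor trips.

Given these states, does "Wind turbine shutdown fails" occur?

Yaw brake fails [AND]: Forward pitch battery trips=occurs, #3 hydraulic pack trips=not → not all inputs occur → does not occur.
Safety chain unavailable [OR]: Yaw brake fails=not, Primary contactor trips=not → no input occurs → does not occur.
Rotor brake down [OR]: B encoder faulted=not, Redundant brake caliper stuck=not, Upper pitch motor offline=not, Rotor brake degraded=not → no input occurs → does not occur.
Emergency stop fails [OR]: Rotor brake down=not, Secondary limit switch malfunctions=not, Secondary yaw brake stuck=not, Safety PLC offline=not → no input occurs → does not occur.
Wind turbine shutdown fails [OR]: Safety chain unavailable=not, Emergency stop fails=not, #2 pitch battery 2 offline=not → no input occurs → does not occur.

No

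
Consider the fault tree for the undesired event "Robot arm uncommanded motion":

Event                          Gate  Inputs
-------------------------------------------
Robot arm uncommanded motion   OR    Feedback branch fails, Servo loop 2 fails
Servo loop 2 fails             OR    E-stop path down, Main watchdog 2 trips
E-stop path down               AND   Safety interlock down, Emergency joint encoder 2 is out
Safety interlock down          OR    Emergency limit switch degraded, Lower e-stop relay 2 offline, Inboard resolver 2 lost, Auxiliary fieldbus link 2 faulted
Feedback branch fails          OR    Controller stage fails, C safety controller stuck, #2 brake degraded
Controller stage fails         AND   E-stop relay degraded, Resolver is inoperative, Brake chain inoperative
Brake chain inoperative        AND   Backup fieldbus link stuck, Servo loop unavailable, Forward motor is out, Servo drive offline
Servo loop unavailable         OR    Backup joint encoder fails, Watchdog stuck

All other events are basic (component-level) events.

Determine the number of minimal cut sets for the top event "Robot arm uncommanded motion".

Servo loop unavailable [OR]: union of children's cut sets → 2 cut set(s).
Brake chain inoperative [AND]: one cut set from each child combined → 1 × 2 × 1 × 1 = 2 cut set(s).
Controller stage fails [AND]: one cut set from each child combined → 1 × 1 × 2 = 2 cut set(s).
Feedback branch fails [OR]: union of children's cut sets → 4 cut set(s).
Safety interlock down [OR]: union of children's cut sets → 4 cut set(s).
E-stop path down [AND]: one cut set from each child combined → 4 × 1 = 4 cut set(s).
Servo loop 2 fails [OR]: union of children's cut sets → 5 cut set(s).
Robot arm uncommanded motion [OR]: union of children's cut sets → 9 cut set(s).
Minimal cut sets: {Backup fieldbus link stuck, Backup joint encoder fails, E-stop relay degraded, Forward motor is out, Resolver is inoperative, Servo drive offline}; {Backup fieldbus link stuck, E-stop relay degraded, Forward motor is out, Resolver is inoperative, Servo drive offline, Watchdog stuck}; {C safety controller stuck}; {#2 brake degraded}; {Emergency joint encoder 2 is out, Emergency limit switch degraded}; {Emergency joint encoder 2 is out, Lower e-stop relay 2 offline}; {Emergency joint encoder 2 is out, Inboard resolver 2 lost}; {Auxiliary fieldbus link 2 faulted, Emergency joint encoder 2 is out}; {Main watchdog 2 trips}.

9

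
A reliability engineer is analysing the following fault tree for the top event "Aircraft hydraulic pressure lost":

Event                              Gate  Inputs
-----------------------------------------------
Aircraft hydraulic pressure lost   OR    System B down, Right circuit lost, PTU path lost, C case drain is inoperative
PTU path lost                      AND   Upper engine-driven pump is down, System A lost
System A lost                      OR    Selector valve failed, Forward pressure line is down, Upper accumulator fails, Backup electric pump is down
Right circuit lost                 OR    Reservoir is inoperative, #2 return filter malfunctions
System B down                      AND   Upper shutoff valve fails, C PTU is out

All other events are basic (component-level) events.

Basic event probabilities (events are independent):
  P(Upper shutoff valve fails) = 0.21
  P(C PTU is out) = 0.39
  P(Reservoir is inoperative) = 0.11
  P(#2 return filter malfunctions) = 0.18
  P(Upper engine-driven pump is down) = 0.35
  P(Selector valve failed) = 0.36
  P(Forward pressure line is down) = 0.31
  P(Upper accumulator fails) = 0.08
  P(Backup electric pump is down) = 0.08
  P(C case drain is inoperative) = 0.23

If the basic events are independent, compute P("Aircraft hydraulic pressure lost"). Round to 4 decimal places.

P(System B down) [AND] = 0.21 × 0.39 = 0.081900
P(Right circuit lost) [OR] = 1 − (1−0.11) × (1−0.18) = 0.270200
P(System A lost) [OR] = 1 − (1−0.36) × (1−0.31) × (1−0.08) × (1−0.08) = 0.626230
P(PTU path lost) [AND] = 0.35 × 0.626230 = 0.219181
P(Aircraft hydraulic pressure lost) [OR] = 1 − (1−0.081900) × (1−0.270200) × (1−0.219181) × (1−0.23) = 0.597158
Rounded to 4 decimal places: P(Aircraft hydraulic pressure lost) ≈ 0.5972.

0.5972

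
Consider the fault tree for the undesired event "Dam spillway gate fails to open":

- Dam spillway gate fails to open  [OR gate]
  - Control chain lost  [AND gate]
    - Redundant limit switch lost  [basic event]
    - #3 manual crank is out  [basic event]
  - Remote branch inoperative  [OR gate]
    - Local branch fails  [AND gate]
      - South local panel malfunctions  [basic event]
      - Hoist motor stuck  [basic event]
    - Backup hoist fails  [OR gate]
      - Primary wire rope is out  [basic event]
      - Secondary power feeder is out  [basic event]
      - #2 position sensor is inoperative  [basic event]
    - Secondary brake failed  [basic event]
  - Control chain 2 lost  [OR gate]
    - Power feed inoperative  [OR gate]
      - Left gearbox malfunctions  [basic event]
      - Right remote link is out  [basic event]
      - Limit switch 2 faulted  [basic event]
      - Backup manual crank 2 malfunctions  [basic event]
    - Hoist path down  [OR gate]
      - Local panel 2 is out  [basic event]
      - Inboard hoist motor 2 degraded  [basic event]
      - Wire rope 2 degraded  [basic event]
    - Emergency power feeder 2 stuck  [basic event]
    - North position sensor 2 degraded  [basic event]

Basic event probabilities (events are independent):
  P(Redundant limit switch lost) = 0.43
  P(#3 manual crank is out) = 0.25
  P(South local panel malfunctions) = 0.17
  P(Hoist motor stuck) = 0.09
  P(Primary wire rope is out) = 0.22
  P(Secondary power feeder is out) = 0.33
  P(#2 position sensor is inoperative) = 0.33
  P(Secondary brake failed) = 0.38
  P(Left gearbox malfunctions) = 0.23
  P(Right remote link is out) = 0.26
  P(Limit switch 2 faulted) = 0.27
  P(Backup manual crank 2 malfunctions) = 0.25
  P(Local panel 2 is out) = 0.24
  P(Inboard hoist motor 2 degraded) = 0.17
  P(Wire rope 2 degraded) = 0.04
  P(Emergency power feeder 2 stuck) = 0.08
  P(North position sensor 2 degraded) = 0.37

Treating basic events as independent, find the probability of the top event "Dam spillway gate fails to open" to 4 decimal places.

0.9791

P(Control chain lost) [AND] = 0.43 × 0.25 = 0.107500
P(Local branch fails) [AND] = 0.17 × 0.09 = 0.015300
P(Backup hoist fails) [OR] = 1 − (1−0.22) × (1−0.33) × (1−0.33) = 0.649858
P(Remote branch inoperative) [OR] = 1 − (1−0.015300) × (1−0.649858) × (1−0.38) = 0.786233
P(Power feed inoperative) [OR] = 1 − (1−0.23) × (1−0.26) × (1−0.27) × (1−0.25) = 0.688035
P(Hoist path down) [OR] = 1 − (1−0.24) × (1−0.17) × (1−0.04) = 0.394432
P(Control chain 2 lost) [OR] = 1 − (1−0.688035) × (1−0.394432) × (1−0.08) × (1−0.37) = 0.890504
P(Dam spillway gate fails to open) [OR] = 1 − (1−0.107500) × (1−0.786233) × (1−0.890504) = 0.979110
Rounded to 4 decimal places: P(Dam spillway gate fails to open) ≈ 0.9791.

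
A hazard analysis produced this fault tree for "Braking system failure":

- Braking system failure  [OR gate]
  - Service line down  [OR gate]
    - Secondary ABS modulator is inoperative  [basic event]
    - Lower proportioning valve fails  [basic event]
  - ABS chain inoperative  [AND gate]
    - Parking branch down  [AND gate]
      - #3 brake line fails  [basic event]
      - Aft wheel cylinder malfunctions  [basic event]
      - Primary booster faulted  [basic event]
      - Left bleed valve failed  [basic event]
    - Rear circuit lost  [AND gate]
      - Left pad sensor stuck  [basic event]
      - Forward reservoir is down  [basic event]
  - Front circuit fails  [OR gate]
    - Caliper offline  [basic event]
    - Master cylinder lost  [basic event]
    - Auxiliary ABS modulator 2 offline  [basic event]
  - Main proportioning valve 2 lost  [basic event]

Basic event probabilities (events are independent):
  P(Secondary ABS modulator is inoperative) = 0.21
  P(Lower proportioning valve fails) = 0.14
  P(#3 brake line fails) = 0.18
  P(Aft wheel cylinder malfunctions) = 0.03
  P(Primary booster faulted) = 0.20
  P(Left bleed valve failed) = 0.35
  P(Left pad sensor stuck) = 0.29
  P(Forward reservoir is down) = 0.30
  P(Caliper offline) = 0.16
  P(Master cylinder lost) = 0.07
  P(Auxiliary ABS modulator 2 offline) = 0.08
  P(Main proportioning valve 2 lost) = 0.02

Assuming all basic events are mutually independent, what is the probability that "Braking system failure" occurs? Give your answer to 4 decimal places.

0.5215

P(Service line down) [OR] = 1 − (1−0.21) × (1−0.14) = 0.320600
P(Parking branch down) [AND] = 0.18 × 0.03 × 0.20 × 0.35 = 0.000378
P(Rear circuit lost) [AND] = 0.29 × 0.30 = 0.087000
P(ABS chain inoperative) [AND] = 0.000378 × 0.087000 = 0.000033
P(Front circuit fails) [OR] = 1 − (1−0.16) × (1−0.07) × (1−0.08) = 0.281296
P(Braking system failure) [OR] = 1 − (1−0.320600) × (1−0.000033) × (1−0.281296) × (1−0.02) = 0.521494
Rounded to 4 decimal places: P(Braking system failure) ≈ 0.5215.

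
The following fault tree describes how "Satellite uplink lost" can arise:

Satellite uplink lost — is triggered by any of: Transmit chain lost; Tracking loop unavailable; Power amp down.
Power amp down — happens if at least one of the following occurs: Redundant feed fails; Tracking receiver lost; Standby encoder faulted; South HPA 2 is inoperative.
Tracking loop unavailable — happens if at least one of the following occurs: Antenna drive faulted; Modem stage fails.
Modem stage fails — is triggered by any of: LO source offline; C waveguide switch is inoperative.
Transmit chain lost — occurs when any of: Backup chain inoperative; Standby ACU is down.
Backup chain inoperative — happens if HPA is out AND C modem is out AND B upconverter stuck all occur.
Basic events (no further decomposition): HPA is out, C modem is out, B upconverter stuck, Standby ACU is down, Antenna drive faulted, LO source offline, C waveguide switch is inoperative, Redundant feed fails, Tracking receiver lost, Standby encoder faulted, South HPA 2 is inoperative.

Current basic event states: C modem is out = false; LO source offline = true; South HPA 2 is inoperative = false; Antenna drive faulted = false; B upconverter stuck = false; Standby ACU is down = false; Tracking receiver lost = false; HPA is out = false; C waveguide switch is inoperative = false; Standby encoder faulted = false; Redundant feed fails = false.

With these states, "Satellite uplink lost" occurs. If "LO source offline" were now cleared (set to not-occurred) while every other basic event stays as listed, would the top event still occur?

Counterfactual: set "LO source offline" to not occurred.
Backup chain inoperative [AND]: HPA is out=not, C modem is out=not, B upconverter stuck=not → not all inputs occur → does not occur.
Transmit chain lost [OR]: Backup chain inoperative=not, Standby ACU is down=not → no input occurs → does not occur.
Modem stage fails [OR]: LO source offline=not, C waveguide switch is inoperative=not → no input occurs → does not occur.
Tracking loop unavailable [OR]: Antenna drive faulted=not, Modem stage fails=not → no input occurs → does not occur.
Power amp down [OR]: Redundant feed fails=not, Tracking receiver lost=not, Standby encoder faulted=not, South HPA 2 is inoperative=not → no input occurs → does not occur.
Satellite uplink lost [OR]: Transmit chain lost=not, Tracking loop unavailable=not, Power amp down=not → no input occurs → does not occur.

No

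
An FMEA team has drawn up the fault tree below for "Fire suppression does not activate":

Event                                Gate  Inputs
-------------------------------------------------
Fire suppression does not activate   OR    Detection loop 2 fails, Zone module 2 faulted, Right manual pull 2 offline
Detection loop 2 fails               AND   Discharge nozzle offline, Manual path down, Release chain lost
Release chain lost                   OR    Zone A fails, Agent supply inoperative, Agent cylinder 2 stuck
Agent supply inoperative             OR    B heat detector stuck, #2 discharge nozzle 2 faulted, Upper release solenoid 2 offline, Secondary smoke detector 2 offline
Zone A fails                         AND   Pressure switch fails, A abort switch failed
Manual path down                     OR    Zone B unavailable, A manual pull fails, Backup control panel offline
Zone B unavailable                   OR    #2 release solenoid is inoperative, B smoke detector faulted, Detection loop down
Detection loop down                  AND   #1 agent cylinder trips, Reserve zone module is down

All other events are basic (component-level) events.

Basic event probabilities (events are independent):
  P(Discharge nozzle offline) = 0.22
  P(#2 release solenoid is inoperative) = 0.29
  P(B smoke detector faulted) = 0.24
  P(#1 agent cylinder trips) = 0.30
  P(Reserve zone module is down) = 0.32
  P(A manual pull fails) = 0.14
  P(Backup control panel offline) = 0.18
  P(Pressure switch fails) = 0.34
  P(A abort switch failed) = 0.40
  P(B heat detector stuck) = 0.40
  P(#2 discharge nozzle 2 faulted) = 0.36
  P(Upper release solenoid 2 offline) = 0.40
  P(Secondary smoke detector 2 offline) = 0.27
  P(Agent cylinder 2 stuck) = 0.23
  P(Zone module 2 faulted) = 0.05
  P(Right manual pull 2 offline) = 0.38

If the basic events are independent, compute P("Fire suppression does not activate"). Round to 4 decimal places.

P(Detection loop down) [AND] = 0.30 × 0.32 = 0.096000
P(Zone B unavailable) [OR] = 1 − (1−0.29) × (1−0.24) × (1−0.096000) = 0.512202
P(Manual path down) [OR] = 1 − (1−0.512202) × (1−0.14) × (1−0.18) = 0.656005
P(Zone A fails) [AND] = 0.34 × 0.40 = 0.136000
P(Agent supply inoperative) [OR] = 1 − (1−0.40) × (1−0.36) × (1−0.40) × (1−0.27) = 0.831808
P(Release chain lost) [OR] = 1 − (1−0.136000) × (1−0.831808) × (1−0.23) = 0.888105
P(Detection loop 2 fails) [AND] = 0.22 × 0.656005 × 0.888105 = 0.128172
P(Fire suppression does not activate) [OR] = 1 − (1−0.128172) × (1−0.05) × (1−0.38) = 0.486493
Rounded to 4 decimal places: P(Fire suppression does not activate) ≈ 0.4865.

0.4865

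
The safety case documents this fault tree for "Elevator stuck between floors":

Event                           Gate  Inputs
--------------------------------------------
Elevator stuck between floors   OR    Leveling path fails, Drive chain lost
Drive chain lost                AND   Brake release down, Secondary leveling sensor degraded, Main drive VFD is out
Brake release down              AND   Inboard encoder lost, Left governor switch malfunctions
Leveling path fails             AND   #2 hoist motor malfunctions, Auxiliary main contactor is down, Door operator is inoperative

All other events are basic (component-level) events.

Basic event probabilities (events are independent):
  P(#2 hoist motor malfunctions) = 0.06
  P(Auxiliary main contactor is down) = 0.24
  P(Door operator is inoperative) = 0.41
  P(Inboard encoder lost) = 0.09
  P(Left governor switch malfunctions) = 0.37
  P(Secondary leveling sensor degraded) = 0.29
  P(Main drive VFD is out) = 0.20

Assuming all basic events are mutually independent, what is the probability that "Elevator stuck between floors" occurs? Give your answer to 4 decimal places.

P(Leveling path fails) [AND] = 0.06 × 0.24 × 0.41 = 0.005904
P(Brake release down) [AND] = 0.09 × 0.37 = 0.033300
P(Drive chain lost) [AND] = 0.033300 × 0.29 × 0.20 = 0.001931
P(Elevator stuck between floors) [OR] = 1 − (1−0.005904) × (1−0.001931) = 0.007824
Rounded to 4 decimal places: P(Elevator stuck between floors) ≈ 0.0078.

0.0078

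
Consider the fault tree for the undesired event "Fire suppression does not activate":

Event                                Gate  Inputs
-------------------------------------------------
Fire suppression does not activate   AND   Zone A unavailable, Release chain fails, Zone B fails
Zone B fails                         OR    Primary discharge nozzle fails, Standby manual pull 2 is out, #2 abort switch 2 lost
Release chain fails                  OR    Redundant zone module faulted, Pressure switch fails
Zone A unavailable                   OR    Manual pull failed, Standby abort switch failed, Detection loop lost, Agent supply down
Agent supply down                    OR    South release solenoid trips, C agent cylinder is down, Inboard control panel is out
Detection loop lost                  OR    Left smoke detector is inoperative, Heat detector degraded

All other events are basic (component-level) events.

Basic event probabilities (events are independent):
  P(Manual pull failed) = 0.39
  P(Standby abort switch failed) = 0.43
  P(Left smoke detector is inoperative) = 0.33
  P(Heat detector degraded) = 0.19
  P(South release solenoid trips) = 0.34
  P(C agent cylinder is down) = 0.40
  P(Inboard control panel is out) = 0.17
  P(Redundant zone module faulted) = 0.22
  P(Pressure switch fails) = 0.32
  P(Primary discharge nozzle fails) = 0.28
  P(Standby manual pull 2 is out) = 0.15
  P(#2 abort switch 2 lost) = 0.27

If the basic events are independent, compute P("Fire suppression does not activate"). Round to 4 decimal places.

P(Detection loop lost) [OR] = 1 − (1−0.33) × (1−0.19) = 0.457300
P(Agent supply down) [OR] = 1 − (1−0.34) × (1−0.40) × (1−0.17) = 0.671320
P(Zone A unavailable) [OR] = 1 − (1−0.39) × (1−0.43) × (1−0.457300) × (1−0.671320) = 0.937979
P(Release chain fails) [OR] = 1 − (1−0.22) × (1−0.32) = 0.469600
P(Zone B fails) [OR] = 1 − (1−0.28) × (1−0.15) × (1−0.27) = 0.553240
P(Fire suppression does not activate) [AND] = 0.937979 × 0.469600 × 0.553240 = 0.243688
Rounded to 4 decimal places: P(Fire suppression does not activate) ≈ 0.2437.

0.2437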